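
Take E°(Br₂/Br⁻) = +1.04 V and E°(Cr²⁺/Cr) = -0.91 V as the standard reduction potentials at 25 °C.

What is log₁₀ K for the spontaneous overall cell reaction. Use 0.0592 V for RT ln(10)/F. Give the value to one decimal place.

Cathode: Br₂/Br⁻; anode: Cr²⁺/Cr. E°cell = +1.95 V, n = 2.
log K = nE°cell / 0.0592 = (2)(+1.95) / 0.0592 = 65.9.

65.9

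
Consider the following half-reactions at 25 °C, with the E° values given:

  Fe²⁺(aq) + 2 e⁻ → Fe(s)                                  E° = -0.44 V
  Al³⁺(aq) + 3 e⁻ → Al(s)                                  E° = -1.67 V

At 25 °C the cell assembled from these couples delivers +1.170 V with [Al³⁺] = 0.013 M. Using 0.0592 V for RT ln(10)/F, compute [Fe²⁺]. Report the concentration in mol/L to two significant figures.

0.00052 M

Fe²⁺/Fe is the cathode, Al³⁺/Al the anode: E°cell = +1.23 V, n = 6.
Overall reaction: 3 Fe²⁺(aq) + 2 Al(s) → 3 Fe(s) + 2 Al³⁺(aq); Q = [Al³⁺]^2/[Fe²⁺]^3.
From E = E° − (0.0592/n) log Q: log Q = (E° − E)·n/0.0592 = (+1.23 − (+1.170))·6/0.0592 = 6.0811.
So 3·log[Fe²⁺] = 2·log(0.013) − log Q = -3.7721 − (6.0811) = -9.8532; log[Fe²⁺] = -9.8532 / 3 = -3.2844; [Fe²⁺] = 10^(-3.2844) ≈ 0.00052 M.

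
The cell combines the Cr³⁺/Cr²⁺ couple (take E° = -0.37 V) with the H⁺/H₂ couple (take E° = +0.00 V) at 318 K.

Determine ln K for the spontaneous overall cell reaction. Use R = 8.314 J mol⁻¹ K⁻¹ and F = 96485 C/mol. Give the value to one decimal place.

27.0

Cathode: H⁺/H₂; anode: Cr³⁺/Cr²⁺. E°cell = (+0.00) − (-0.37) = +0.37 V, with n = 2.
ΔG° = −nFE° = −RT ln K, so ln K = nFE°/(RT) = (2)(96485)(+0.37) / ((8.314)(318)) = 27.006.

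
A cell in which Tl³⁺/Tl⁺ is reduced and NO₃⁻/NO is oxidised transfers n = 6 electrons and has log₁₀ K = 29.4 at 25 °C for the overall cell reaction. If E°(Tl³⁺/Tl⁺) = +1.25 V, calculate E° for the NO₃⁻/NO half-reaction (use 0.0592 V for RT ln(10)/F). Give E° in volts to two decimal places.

+0.96 V

E°cell = (0.0592/n)·log K = (0.0592/6)(29.4) = +0.290 V.
Since Tl³⁺/Tl⁺ is the cathode and NO₃⁻/NO the anode, E°cell = E°(Tl³⁺/Tl⁺) − E°(NO₃⁻/NO).
So E°(NO₃⁻/NO) = E°(Tl³⁺/Tl⁺) − E°cell = (+1.25) − (+0.290) = +0.96 V.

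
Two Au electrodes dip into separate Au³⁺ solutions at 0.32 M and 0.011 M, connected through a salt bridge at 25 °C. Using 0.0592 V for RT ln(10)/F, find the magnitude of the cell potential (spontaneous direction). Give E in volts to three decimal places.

For a concentration cell E°cell = 0. The 0.32 M side is the cathode (reduction is favoured where [Au³⁺] is higher).
With n = 3, E = −(0.0592/3) log([Au³⁺]ₐₙ/[Au³⁺]꜀ₐₜ) = −(0.0592/3) log(0.011/0.32) = −(0.0592/3)(-1.464) = +0.029 V.

+0.029 V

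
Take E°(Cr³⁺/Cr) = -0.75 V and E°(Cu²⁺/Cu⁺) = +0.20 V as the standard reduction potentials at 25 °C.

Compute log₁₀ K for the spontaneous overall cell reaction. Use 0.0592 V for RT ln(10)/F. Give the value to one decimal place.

Cathode: Cu²⁺/Cu⁺; anode: Cr³⁺/Cr. E°cell = +0.95 V, n = 3.
log K = nE°cell / 0.0592 = (3)(+0.95) / 0.0592 = 48.1.

48.1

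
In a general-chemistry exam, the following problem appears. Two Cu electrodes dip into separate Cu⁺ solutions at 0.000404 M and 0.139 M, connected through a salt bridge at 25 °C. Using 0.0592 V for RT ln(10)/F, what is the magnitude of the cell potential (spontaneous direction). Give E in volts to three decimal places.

+0.150 V

For a concentration cell E°cell = 0. The 0.139 M side is the cathode (reduction is favoured where [Cu⁺] is higher).
With n = 1, E = −(0.0592/1) log([Cu⁺]ₐₙ/[Cu⁺]꜀ₐₜ) = −(0.0592/1) log(0.000404/0.139) = −(0.0592/1)(-2.537) = +0.150 V.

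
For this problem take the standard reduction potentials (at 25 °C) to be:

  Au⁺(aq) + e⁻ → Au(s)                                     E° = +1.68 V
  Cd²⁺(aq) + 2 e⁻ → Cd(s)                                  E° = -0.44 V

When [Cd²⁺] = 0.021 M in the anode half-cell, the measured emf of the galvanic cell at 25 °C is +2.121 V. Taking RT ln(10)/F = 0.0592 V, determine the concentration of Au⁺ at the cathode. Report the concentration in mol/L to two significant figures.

0.15 M

Au⁺/Au is the cathode, Cd²⁺/Cd the anode: E°cell = +2.12 V, n = 2.
Overall reaction: 2 Au⁺(aq) + Cd(s) → 2 Au(s) + Cd²⁺(aq); Q = [Cd²⁺]^1/[Au⁺]^2.
From E = E° − (0.0592/n) log Q: log Q = (E° − E)·n/0.0592 = (+2.12 − (+2.121))·2/0.0592 = -0.0338.
So 2·log[Au⁺] = 1·log(0.021) − log Q = -1.6778 − (-0.0338) = -1.6440; log[Au⁺] = -1.6440 / 2 = -0.8220; [Au⁺] = 10^(-0.8220) ≈ 0.15 M.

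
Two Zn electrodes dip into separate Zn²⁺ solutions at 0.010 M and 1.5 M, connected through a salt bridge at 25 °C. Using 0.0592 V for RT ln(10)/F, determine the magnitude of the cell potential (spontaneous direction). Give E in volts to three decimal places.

For a concentration cell E°cell = 0. The 1.5 M side is the cathode (reduction is favoured where [Zn²⁺] is higher).
With n = 2, E = −(0.0592/2) log([Zn²⁺]ₐₙ/[Zn²⁺]꜀ₐₜ) = −(0.0592/2) log(0.01/1.5) = −(0.0592/2)(-2.176) = +0.064 V.

+0.064 V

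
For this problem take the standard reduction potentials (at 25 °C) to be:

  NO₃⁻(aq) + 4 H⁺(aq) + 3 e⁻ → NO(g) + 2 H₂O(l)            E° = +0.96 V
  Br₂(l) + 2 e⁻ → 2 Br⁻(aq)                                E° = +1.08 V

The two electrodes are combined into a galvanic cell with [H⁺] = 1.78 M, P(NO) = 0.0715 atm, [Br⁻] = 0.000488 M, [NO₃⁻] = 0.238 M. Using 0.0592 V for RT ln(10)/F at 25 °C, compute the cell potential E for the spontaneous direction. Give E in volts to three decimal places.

+0.286 V

Br₂/Br⁻ is the cathode (higher E°), NO₃⁻/NO the anode: E°cell = +1.08 − (+0.96) = +0.12 V, n = 6.
Overall: 3 Br₂(l) + 2 NO(g) + 4 H₂O(l) → 6 Br⁻(aq) + 2 NO₃⁻(aq) + 8 H⁺(aq)
Q = [Br⁻]^6·[NO₃⁻]^2·[H⁺]^8 / (P(NO)^2); log Q = -16.822.
E = E° − (0.0592/n) log Q = +0.12 − (0.0592/6)(-16.822) = +0.286 V.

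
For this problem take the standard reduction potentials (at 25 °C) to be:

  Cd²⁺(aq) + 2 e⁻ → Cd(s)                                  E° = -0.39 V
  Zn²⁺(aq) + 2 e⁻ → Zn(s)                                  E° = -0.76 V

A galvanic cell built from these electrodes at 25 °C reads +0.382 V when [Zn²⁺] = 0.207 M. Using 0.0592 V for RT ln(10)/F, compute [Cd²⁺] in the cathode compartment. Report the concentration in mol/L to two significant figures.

Cd²⁺/Cd is the cathode, Zn²⁺/Zn the anode: E°cell = +0.37 V, n = 2.
Overall reaction: Cd²⁺(aq) + Zn(s) → Cd(s) + Zn²⁺(aq); Q = [Zn²⁺]^1/[Cd²⁺]^1.
From E = E° − (0.0592/n) log Q: log Q = (E° − E)·n/0.0592 = (+0.37 − (+0.382))·2/0.0592 = -0.4054.
So 1·log[Cd²⁺] = 1·log(0.207) − log Q = -0.6840 − (-0.4054) = -0.2786; [Cd²⁺] = 10^(-0.2786) ≈ 0.53 M.

0.53 M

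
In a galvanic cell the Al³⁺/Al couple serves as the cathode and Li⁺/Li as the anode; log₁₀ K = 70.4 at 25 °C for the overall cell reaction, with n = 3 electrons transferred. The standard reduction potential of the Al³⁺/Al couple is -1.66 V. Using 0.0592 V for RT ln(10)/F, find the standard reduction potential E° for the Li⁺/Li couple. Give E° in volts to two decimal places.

-3.05 V

E°cell = (0.0592/n)·log K = (0.0592/3)(70.4) = +1.389 V.
Since Al³⁺/Al is the cathode and Li⁺/Li the anode, E°cell = E°(Al³⁺/Al) − E°(Li⁺/Li).
So E°(Li⁺/Li) = E°(Al³⁺/Al) − E°cell = (-1.66) − (+1.389) = -3.05 V.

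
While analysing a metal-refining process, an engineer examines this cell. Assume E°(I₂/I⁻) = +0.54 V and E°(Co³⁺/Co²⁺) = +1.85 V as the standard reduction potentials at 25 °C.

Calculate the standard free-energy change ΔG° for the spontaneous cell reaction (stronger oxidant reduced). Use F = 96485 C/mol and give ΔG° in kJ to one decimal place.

Co³⁺/Co²⁺ (E° = +1.85 V) is the cathode; I₂/I⁻ (E° = +0.54 V) is the anode, so E°cell = +1.31 V.
Balancing electrons gives n = 2 (lcm of 1 and 2).
ΔG° = −nFE° = −(2)(96485)(+1.31) = -252,791 J = -252.8 kJ.

-252.8 kJ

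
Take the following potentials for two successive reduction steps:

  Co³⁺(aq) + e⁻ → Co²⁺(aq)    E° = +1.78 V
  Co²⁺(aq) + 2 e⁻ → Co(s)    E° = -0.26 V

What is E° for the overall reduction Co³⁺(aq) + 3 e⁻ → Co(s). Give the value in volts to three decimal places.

+0.420 V

Since ΔG° = −nFE° is additive over sequential reductions, n₃E°₃ = n₁E°₁ + n₂E°₂.
E°₃ = (1×+1.78 + 2×-0.26) / 3 = (+1.260) / 3 = +0.420 V.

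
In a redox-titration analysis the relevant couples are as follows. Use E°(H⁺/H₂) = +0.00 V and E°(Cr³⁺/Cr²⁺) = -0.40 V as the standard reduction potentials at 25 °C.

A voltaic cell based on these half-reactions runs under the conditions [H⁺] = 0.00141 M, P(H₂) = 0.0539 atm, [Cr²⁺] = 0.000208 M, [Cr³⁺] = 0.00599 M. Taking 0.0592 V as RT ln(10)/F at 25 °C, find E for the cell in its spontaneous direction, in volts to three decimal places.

+0.182 V

H⁺/H₂ is the cathode (higher E°), Cr³⁺/Cr²⁺ the anode: E°cell = +0.00 − (-0.40) = +0.40 V, n = 2.
Overall: 2 H⁺(aq) + 2 Cr²⁺(aq) → H₂(g) + 2 Cr³⁺(aq)
Q = P(H₂)·[Cr³⁺]^2 / ([H⁺]^2·[Cr²⁺]^2); log Q = 7.352.
E = E° − (0.0592/n) log Q = +0.40 − (0.0592/2)(7.352) = +0.182 V.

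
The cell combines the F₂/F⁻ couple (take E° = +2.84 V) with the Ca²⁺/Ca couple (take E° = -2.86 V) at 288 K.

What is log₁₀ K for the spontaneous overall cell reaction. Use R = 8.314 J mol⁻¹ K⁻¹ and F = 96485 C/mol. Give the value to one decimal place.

Cathode: F₂/F⁻; anode: Ca²⁺/Ca. E°cell = (+2.84) − (-2.86) = +5.70 V, with n = 2.
ΔG° = −nFE° = −RT ln K, so ln K = nFE°/(RT) = (2)(96485)(+5.70) / ((8.314)(288)) = 459.369.
log₁₀ K = 459.369 / ln 10 = 199.5.

199.5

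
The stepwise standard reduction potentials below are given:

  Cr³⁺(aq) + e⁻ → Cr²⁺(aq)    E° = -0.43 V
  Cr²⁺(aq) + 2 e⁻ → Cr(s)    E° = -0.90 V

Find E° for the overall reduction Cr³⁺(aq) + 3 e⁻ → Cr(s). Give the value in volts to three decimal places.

-0.743 V

Adding the free-energy changes (−nFE°) of the two steps gives −n₃FE°₃ = −n₁FE°₁ − n₂FE°₂.
E°₃ = (1×-0.43 + 2×-0.90) / 3 = (-2.230) / 3 = -0.743 V.
Simply averaging or adding the two E° values would be wrong; the electron-weighted sum is required.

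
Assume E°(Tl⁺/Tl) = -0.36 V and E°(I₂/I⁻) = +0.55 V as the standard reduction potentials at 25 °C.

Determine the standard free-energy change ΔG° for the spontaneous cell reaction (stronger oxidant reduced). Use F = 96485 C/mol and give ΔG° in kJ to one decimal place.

I₂/I⁻ (E° = +0.55 V) is the cathode; Tl⁺/Tl (E° = -0.36 V) is the anode, so E°cell = +0.91 V.
Balancing electrons gives n = 2 (lcm of 2 and 1).
ΔG° = −nFE° = −(2)(96485)(+0.91) = -175,603 J = -175.6 kJ.

-175.6 kJ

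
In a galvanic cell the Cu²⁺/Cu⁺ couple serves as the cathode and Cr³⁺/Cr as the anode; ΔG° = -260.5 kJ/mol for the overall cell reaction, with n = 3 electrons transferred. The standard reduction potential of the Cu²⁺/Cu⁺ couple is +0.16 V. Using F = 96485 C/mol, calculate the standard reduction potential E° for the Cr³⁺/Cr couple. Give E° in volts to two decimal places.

E°cell = −ΔG°/(nF) = −(-260.5×10³)/((3)(96485)) = +0.900 V.
Since Cu²⁺/Cu⁺ is the cathode and Cr³⁺/Cr the anode, E°cell = E°(Cu²⁺/Cu⁺) − E°(Cr³⁺/Cr).
So E°(Cr³⁺/Cr) = E°(Cu²⁺/Cu⁺) − E°cell = (+0.16) − (+0.900) = -0.74 V.

-0.74 V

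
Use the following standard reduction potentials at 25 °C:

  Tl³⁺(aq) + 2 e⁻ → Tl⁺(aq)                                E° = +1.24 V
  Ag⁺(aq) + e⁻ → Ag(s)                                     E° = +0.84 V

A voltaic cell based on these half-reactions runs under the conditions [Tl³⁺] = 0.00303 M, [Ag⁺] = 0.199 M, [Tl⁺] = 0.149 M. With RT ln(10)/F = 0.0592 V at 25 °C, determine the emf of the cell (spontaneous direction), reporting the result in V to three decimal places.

Tl³⁺/Tl⁺ is the cathode (higher E°), Ag⁺/Ag the anode: E°cell = +1.24 − (+0.84) = +0.40 V, n = 2.
Overall: Tl³⁺(aq) + 2 Ag(s) → Tl⁺(aq) + 2 Ag⁺(aq)
Q = [Tl⁺]·[Ag⁺]^2 / ([Tl³⁺]); log Q = 0.289.
E = E° − (0.0592/n) log Q = +0.40 − (0.0592/2)(0.289) = +0.391 V.

+0.391 V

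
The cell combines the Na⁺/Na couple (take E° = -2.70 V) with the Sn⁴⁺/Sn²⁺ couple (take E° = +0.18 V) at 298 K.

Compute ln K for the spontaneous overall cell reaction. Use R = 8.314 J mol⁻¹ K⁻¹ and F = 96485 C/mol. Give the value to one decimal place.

Cathode: Sn⁴⁺/Sn²⁺; anode: Na⁺/Na. E°cell = (+0.18) − (-2.70) = +2.88 V, with n = 2.
ΔG° = −nFE° = −RT ln K, so ln K = nFE°/(RT) = (2)(96485)(+2.88) / ((8.314)(298)) = 224.314.

224.3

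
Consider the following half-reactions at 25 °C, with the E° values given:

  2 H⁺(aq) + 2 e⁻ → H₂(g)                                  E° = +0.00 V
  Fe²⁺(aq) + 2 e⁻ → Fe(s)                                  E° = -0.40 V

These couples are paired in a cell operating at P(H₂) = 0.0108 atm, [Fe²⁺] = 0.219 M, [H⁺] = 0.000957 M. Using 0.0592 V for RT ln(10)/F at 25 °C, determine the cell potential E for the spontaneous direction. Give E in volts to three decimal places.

+0.299 V

H⁺/H₂ is the cathode (higher E°), Fe²⁺/Fe the anode: E°cell = +0.00 − (-0.40) = +0.40 V, n = 2.
Overall: 2 H⁺(aq) + Fe(s) → H₂(g) + Fe²⁺(aq)
Q = P(H₂)·[Fe²⁺] / ([H⁺]^2); log Q = 3.412.
E = E° − (0.0592/n) log Q = +0.40 − (0.0592/2)(3.412) = +0.299 V.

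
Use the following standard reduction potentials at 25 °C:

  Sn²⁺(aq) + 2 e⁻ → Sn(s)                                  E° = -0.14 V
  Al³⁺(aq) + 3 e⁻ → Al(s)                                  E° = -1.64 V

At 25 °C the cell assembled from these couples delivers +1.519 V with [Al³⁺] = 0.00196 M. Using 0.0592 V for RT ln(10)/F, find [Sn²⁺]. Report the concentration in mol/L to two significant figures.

0.069 M

Sn²⁺/Sn is the cathode, Al³⁺/Al the anode: E°cell = +1.50 V, n = 6.
Overall reaction: 3 Sn²⁺(aq) + 2 Al(s) → 3 Sn(s) + 2 Al³⁺(aq); Q = [Al³⁺]^2/[Sn²⁺]^3.
From E = E° − (0.0592/n) log Q: log Q = (E° − E)·n/0.0592 = (+1.50 − (+1.519))·6/0.0592 = -1.9257.
So 3·log[Sn²⁺] = 2·log(0.00196) − log Q = -5.4155 − (-1.9257) = -3.4898; log[Sn²⁺] = -3.4898 / 3 = -1.1633; [Sn²⁺] = 10^(-1.1633) ≈ 0.069 M.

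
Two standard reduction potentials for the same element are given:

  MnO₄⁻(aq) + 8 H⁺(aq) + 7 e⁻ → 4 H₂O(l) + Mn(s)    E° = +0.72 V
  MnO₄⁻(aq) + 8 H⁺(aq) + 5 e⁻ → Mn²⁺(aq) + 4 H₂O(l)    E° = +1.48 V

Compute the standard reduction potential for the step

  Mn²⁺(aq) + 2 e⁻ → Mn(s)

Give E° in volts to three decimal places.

-1.180 V

Sequential free energies add, so n₃E°₃ = n₁E°₁ + n₂E°₂.
With n₃ = 7, and the known step contributing 5×(+1.48) V, the unknown satisfies 2·E° = 7×(+0.72) − 5×(+1.48) = -2.360.
E° = -2.360 / 2 = -1.180 V.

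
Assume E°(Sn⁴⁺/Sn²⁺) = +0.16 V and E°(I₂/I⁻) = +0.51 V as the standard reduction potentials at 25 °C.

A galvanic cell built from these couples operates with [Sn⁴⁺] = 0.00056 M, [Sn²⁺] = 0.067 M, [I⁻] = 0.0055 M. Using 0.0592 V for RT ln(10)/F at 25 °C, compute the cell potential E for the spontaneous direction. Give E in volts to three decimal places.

+0.545 V

I₂/I⁻ is the cathode (higher E°), Sn⁴⁺/Sn²⁺ the anode: E°cell = +0.51 − (+0.16) = +0.35 V, n = 2.
Overall: I₂(s) + Sn²⁺(aq) → 2 I⁻(aq) + Sn⁴⁺(aq)
Q = [I⁻]^2·[Sn⁴⁺] / ([Sn²⁺]); log Q = -6.597.
E = E° − (0.0592/n) log Q = +0.35 − (0.0592/2)(-6.597) = +0.545 V.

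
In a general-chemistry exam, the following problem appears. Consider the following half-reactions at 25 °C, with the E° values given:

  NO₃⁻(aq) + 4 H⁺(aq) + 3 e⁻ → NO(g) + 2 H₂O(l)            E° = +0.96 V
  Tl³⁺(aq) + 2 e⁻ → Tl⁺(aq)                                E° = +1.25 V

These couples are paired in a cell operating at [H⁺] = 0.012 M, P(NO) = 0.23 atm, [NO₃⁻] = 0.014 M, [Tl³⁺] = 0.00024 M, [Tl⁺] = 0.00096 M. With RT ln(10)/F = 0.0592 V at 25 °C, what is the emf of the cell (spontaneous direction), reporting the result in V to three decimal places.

+0.448 V

Tl³⁺/Tl⁺ is the cathode (higher E°), NO₃⁻/NO the anode: E°cell = +1.25 − (+0.96) = +0.29 V, n = 6.
Overall: 3 Tl³⁺(aq) + 2 NO(g) + 4 H₂O(l) → 3 Tl⁺(aq) + 2 NO₃⁻(aq) + 8 H⁺(aq)
Q = [Tl⁺]^3·[NO₃⁻]^2·[H⁺]^8 / ([Tl³⁺]^3·P(NO)^2); log Q = -15.992.
E = E° − (0.0592/n) log Q = +0.29 − (0.0592/6)(-15.992) = +0.448 V.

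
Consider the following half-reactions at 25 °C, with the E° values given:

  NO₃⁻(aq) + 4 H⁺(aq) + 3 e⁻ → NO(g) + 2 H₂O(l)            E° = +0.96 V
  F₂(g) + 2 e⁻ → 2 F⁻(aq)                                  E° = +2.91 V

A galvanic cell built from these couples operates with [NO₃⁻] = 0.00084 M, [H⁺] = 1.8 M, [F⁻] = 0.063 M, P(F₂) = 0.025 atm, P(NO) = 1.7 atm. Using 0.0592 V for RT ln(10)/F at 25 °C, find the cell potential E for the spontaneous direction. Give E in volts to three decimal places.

+2.019 V

F₂/F⁻ is the cathode (higher E°), NO₃⁻/NO the anode: E°cell = +2.91 − (+0.96) = +1.95 V, n = 6.
Overall: 3 F₂(g) + 2 NO(g) + 4 H₂O(l) → 6 F⁻(aq) + 2 NO₃⁻(aq) + 8 H⁺(aq)
Q = [F⁻]^6·[NO₃⁻]^2·[H⁺]^8 / (P(F₂)^3·P(NO)^2); log Q = -6.968.
E = E° − (0.0592/n) log Q = +1.95 − (0.0592/6)(-6.968) = +2.019 V.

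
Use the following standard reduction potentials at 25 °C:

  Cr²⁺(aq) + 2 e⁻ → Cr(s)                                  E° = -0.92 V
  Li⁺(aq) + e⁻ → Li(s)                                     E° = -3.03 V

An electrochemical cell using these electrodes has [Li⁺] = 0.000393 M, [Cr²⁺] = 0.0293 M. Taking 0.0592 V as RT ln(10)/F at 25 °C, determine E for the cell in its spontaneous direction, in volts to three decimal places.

+2.266 V

Cr²⁺/Cr is the cathode (higher E°), Li⁺/Li the anode: E°cell = -0.92 − (-3.03) = +2.11 V, n = 2.
Overall: Cr²⁺(aq) + 2 Li(s) → Cr(s) + 2 Li⁺(aq)
Q = [Li⁺]^2 / ([Cr²⁺]); log Q = -5.278.
E = E° − (0.0592/n) log Q = +2.11 − (0.0592/2)(-5.278) = +2.266 V.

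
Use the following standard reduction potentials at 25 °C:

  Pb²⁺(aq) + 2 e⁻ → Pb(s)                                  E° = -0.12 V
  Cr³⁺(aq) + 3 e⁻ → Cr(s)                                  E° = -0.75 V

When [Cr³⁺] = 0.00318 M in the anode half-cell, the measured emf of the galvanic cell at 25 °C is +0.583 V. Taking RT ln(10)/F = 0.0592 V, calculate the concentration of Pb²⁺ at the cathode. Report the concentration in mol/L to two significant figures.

Pb²⁺/Pb is the cathode, Cr³⁺/Cr the anode: E°cell = +0.63 V, n = 6.
Overall reaction: 3 Pb²⁺(aq) + 2 Cr(s) → 3 Pb(s) + 2 Cr³⁺(aq); Q = [Cr³⁺]^2/[Pb²⁺]^3.
From E = E° − (0.0592/n) log Q: log Q = (E° − E)·n/0.0592 = (+0.63 − (+0.583))·6/0.0592 = 4.7635.
So 3·log[Pb²⁺] = 2·log(0.00318) − log Q = -4.9951 − (4.7635) = -9.7586; log[Pb²⁺] = -9.7586 / 3 = -3.2529; [Pb²⁺] = 10^(-3.2529) ≈ 0.00056 M.

0.00056 M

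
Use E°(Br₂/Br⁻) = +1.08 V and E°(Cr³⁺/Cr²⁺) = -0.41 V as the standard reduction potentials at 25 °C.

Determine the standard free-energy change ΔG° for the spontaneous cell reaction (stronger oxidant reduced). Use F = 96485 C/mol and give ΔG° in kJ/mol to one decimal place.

Br₂/Br⁻ (E° = +1.08 V) is the cathode; Cr³⁺/Cr²⁺ (E° = -0.41 V) is the anode, so E°cell = +1.49 V.
Balancing electrons gives n = 2 (lcm of 2 and 1).
ΔG° = −nFE° = −(2)(96485)(+1.49) = -287,525 J = -287.5 kJ/mol.

-287.5 kJ/mol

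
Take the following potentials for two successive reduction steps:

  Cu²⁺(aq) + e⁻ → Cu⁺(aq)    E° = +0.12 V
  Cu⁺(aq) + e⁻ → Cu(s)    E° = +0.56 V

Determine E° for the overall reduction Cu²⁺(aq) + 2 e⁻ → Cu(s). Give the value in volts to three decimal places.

Since ΔG° = −nFE° is additive over sequential reductions, n₃E°₃ = n₁E°₁ + n₂E°₂.
E°₃ = (1×+0.12 + 1×+0.56) / 2 = (+0.680) / 2 = +0.340 V.

+0.340 V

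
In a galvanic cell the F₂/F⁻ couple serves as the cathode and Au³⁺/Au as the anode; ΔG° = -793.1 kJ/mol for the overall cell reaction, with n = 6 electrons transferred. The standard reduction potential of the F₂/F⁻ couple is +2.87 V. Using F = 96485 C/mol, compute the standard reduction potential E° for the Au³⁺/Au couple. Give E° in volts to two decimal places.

E°cell = −ΔG°/(nF) = −(-793.1×10³)/((6)(96485)) = +1.370 V.
Since F₂/F⁻ is the cathode and Au³⁺/Au the anode, E°cell = E°(F₂/F⁻) − E°(Au³⁺/Au).
So E°(Au³⁺/Au) = E°(F₂/F⁻) − E°cell = (+2.87) − (+1.370) = +1.50 V.

+1.50 V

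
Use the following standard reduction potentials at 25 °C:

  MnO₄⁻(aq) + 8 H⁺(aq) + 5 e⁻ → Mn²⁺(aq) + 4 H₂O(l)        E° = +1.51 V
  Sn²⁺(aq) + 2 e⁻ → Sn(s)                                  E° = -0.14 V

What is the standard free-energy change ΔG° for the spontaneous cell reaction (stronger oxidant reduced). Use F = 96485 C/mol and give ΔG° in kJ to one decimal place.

MnO₄⁻/Mn²⁺ (E° = +1.51 V) is the cathode; Sn²⁺/Sn (E° = -0.14 V) is the anode, so E°cell = +1.65 V.
Balancing electrons gives n = 10 (lcm of 5 and 2).
ΔG° = −nFE° = −(10)(96485)(+1.65) = -1,592,002 J = -1592.0 kJ.

-1592.0 kJ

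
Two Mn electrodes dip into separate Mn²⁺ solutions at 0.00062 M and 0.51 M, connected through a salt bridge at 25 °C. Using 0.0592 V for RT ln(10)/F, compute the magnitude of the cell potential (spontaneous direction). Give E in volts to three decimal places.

+0.086 V

For a concentration cell E°cell = 0. The 0.51 M side is the cathode (reduction is favoured where [Mn²⁺] is higher).
With n = 2, E = −(0.0592/2) log([Mn²⁺]ₐₙ/[Mn²⁺]꜀ₐₜ) = −(0.0592/2) log(0.00062/0.51) = −(0.0592/2)(-2.915) = +0.086 V.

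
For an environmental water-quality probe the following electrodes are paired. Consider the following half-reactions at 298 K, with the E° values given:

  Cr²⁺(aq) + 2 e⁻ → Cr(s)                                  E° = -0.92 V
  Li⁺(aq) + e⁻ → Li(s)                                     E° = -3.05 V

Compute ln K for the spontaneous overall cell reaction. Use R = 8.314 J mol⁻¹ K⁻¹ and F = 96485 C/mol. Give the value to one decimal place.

165.9

Cathode: Cr²⁺/Cr; anode: Li⁺/Li. E°cell = (-0.92) − (-3.05) = +2.13 V, with n = 2.
ΔG° = −nFE° = −RT ln K, so ln K = nFE°/(RT) = (2)(96485)(+2.13) / ((8.314)(298)) = 165.899.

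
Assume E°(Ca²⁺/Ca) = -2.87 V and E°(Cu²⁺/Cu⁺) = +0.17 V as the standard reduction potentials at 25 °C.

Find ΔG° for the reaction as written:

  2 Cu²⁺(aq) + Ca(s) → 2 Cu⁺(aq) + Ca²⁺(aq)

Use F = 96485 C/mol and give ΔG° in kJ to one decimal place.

As written, Cu²⁺/Cu⁺ is reduced (cathode) and Ca²⁺/Ca is oxidised (anode), so E°cell = (+0.17) − (-2.87) = +3.04 V.
Balancing electrons gives n = 2.
ΔG° = −nFE° = −(2)(96485)(+3.04) = -586,629 J = -586.6 kJ.

-586.6 kJ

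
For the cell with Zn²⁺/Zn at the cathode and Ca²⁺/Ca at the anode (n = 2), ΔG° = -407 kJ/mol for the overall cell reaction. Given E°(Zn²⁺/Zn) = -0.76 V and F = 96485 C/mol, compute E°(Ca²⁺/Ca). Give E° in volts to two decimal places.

-2.87 V

E°cell = −ΔG°/(nF) = −(-407×10³)/((2)(96485)) = +2.109 V.
Since Zn²⁺/Zn is the cathode and Ca²⁺/Ca the anode, E°cell = E°(Zn²⁺/Zn) − E°(Ca²⁺/Ca).
So E°(Ca²⁺/Ca) = E°(Zn²⁺/Zn) − E°cell = (-0.76) − (+2.109) = -2.87 V.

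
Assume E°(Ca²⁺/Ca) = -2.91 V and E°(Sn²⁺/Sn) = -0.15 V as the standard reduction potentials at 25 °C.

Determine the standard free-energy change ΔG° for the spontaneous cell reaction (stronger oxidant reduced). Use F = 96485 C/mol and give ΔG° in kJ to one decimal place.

Sn²⁺/Sn (E° = -0.15 V) is the cathode; Ca²⁺/Ca (E° = -2.91 V) is the anode, so E°cell = +2.76 V.
Balancing electrons gives n = 2 (lcm of 2 and 2).
ΔG° = −nFE° = −(2)(96485)(+2.76) = -532,597 J = -532.6 kJ.

-532.6 kJ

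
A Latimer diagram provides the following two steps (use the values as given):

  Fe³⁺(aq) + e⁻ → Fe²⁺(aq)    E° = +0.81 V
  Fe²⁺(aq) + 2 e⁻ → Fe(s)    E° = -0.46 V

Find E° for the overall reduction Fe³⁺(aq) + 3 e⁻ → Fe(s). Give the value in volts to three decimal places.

-0.037 V

Adding the free-energy changes (−nFE°) of the two steps gives −n₃FE°₃ = −n₁FE°₁ − n₂FE°₂.
E°₃ = (1×+0.81 + 2×-0.46) / 3 = (-0.110) / 3 = -0.037 V.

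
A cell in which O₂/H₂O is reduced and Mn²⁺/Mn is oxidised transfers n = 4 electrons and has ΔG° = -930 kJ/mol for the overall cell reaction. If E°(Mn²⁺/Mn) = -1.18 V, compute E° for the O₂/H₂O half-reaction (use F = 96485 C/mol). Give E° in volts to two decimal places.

+1.23 V

E°cell = −ΔG°/(nF) = −(-930×10³)/((4)(96485)) = +2.410 V.
Since O₂/H₂O is the cathode and Mn²⁺/Mn the anode, E°cell = E°(O₂/H₂O) − E°(Mn²⁺/Mn).
So E°(O₂/H₂O) = E°cell + E°(Mn²⁺/Mn) = +2.410 + (-1.18) = +1.23 V.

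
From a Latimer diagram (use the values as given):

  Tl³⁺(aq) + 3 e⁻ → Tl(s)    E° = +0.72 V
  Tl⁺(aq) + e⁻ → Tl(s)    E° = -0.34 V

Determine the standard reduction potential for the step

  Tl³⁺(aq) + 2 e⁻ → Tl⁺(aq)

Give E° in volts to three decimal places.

Sequential free energies add, so n₃E°₃ = n₁E°₁ + n₂E°₂.
With n₃ = 3, and the known step contributing 1×(-0.34) V, the unknown satisfies 2·E° = 3×(+0.72) − 1×(-0.34) = +2.500.
E° = +2.500 / 2 = +1.250 V.

+1.250 V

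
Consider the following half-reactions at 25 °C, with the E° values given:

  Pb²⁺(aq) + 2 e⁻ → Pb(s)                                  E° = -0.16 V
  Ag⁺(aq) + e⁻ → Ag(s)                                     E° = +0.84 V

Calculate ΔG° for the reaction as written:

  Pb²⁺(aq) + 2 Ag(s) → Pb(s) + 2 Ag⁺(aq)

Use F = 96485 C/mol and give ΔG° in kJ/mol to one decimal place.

+193.0 kJ/mol

As written, Pb²⁺/Pb is reduced (cathode) and Ag⁺/Ag is oxidised (anode), so E°cell = (-0.16) − (+0.84) = -1.00 V.
Balancing electrons gives n = 2.
ΔG° = −nFE° = −(2)(96485)(-1.00) = 192,970 J = +193.0 kJ/mol.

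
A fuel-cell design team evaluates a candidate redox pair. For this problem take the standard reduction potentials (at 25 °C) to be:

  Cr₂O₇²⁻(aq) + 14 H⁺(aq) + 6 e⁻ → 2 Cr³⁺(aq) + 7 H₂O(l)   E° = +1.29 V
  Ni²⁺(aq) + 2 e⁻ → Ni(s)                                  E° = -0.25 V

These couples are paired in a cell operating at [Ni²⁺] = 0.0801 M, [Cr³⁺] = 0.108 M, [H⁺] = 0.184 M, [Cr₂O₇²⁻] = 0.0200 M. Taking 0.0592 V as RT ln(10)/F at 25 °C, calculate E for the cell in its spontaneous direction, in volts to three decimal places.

Cr₂O₇²⁻/Cr³⁺ is the cathode (higher E°), Ni²⁺/Ni the anode: E°cell = +1.29 − (-0.25) = +1.54 V, n = 6.
Overall: Cr₂O₇²⁻(aq) + 14 H⁺(aq) + 3 Ni(s) → 2 Cr³⁺(aq) + 7 H₂O(l) + 3 Ni²⁺(aq)
Q = [Cr³⁺]^2·[Ni²⁺]^3 / ([Cr₂O₇²⁻]·[H⁺]^14); log Q = 6.769.
E = E° − (0.0592/n) log Q = +1.54 − (0.0592/6)(6.769) = +1.473 V.

+1.473 V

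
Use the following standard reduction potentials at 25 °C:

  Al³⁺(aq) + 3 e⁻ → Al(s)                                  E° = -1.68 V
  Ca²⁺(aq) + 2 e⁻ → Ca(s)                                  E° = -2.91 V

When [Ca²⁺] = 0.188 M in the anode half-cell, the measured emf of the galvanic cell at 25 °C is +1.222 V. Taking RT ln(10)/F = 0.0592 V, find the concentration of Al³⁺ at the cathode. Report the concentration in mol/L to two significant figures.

0.032 M

Al³⁺/Al is the cathode, Ca²⁺/Ca the anode: E°cell = +1.23 V, n = 6.
Overall reaction: 2 Al³⁺(aq) + 3 Ca(s) → 2 Al(s) + 3 Ca²⁺(aq); Q = [Ca²⁺]^3/[Al³⁺]^2.
From E = E° − (0.0592/n) log Q: log Q = (E° − E)·n/0.0592 = (+1.23 − (+1.222))·6/0.0592 = 0.8108.
So 2·log[Al³⁺] = 3·log(0.188) − log Q = -2.1775 − (0.8108) = -2.9883; log[Al³⁺] = -2.9883 / 2 = -1.4942; [Al³⁺] = 10^(-1.4942) ≈ 0.032 M.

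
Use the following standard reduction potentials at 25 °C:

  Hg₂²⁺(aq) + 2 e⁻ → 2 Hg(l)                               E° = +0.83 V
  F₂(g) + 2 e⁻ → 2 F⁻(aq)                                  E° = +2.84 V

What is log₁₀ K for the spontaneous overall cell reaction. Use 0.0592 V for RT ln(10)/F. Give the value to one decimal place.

67.9

Cathode: F₂/F⁻; anode: Hg₂²⁺/Hg. E°cell = +2.01 V, n = 2.
log K = nE°cell / 0.0592 = (2)(+2.01) / 0.0592 = 67.9.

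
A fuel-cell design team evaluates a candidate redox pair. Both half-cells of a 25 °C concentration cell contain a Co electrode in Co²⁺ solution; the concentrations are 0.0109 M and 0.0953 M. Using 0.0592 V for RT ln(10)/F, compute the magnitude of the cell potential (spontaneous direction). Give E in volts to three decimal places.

For a concentration cell E°cell = 0. The 0.0953 M side is the cathode (reduction is favoured where [Co²⁺] is higher).
With n = 2, E = −(0.0592/2) log([Co²⁺]ₐₙ/[Co²⁺]꜀ₐₜ) = −(0.0592/2) log(0.0109/0.0953) = −(0.0592/2)(-0.942) = +0.028 V.

+0.028 V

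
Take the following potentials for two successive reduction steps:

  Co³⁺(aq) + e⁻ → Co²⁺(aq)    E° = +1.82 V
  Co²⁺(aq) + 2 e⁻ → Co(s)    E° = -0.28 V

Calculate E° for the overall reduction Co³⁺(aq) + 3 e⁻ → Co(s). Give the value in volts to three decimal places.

Standard free energies of sequential steps add: ΔG°₃ = ΔG°₁ + ΔG°₂, so n₃E°₃ = n₁E°₁ + n₂E°₂.
E°₃ = (1×+1.82 + 2×-0.28) / 3 = (+1.260) / 3 = +0.420 V.

+0.420 V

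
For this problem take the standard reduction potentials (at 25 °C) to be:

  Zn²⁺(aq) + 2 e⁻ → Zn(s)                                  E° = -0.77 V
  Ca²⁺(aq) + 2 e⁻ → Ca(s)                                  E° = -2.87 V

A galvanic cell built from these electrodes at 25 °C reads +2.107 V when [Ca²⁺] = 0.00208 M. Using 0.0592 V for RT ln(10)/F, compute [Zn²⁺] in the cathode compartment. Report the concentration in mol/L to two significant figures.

Zn²⁺/Zn is the cathode, Ca²⁺/Ca the anode: E°cell = +2.10 V, n = 2.
Overall reaction: Zn²⁺(aq) + Ca(s) → Zn(s) + Ca²⁺(aq); Q = [Ca²⁺]^1/[Zn²⁺]^1.
From E = E° − (0.0592/n) log Q: log Q = (E° − E)·n/0.0592 = (+2.10 − (+2.107))·2/0.0592 = -0.2365.
So 1·log[Zn²⁺] = 1·log(0.00208) − log Q = -2.6819 − (-0.2365) = -2.4454; [Zn²⁺] = 10^(-2.4454) ≈ 0.0036 M.

0.0036 M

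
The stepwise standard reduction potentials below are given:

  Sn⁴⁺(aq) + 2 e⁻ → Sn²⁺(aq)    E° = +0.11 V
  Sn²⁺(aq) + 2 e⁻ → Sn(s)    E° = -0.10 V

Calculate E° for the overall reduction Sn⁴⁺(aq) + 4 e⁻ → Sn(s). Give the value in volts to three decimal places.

+0.005 V

Since ΔG° = −nFE° is additive over sequential reductions, n₃E°₃ = n₁E°₁ + n₂E°₂.
E°₃ = (2×+0.11 + 2×-0.10) / 4 = (+0.020) / 4 = +0.005 V.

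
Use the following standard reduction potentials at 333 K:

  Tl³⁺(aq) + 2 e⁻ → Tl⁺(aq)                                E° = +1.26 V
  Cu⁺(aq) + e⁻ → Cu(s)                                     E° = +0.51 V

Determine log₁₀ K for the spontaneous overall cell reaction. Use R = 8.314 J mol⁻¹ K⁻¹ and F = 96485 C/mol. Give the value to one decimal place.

Cathode: Tl³⁺/Tl⁺; anode: Cu⁺/Cu. E°cell = (+1.26) − (+0.51) = +0.75 V, with n = 2.
ΔG° = −nFE° = −RT ln K, so ln K = nFE°/(RT) = (2)(96485)(+0.75) / ((8.314)(333)) = 52.275.
log₁₀ K = 52.275 / ln 10 = 22.7.

22.7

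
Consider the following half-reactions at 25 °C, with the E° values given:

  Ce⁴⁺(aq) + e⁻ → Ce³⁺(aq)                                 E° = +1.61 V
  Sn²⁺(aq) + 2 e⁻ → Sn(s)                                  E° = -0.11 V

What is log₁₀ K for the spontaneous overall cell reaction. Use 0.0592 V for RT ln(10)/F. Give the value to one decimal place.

Cathode: Ce⁴⁺/Ce³⁺; anode: Sn²⁺/Sn. E°cell = +1.72 V, n = 2.
log K = nE°cell / 0.0592 = (2)(+1.72) / 0.0592 = 58.1.

58.1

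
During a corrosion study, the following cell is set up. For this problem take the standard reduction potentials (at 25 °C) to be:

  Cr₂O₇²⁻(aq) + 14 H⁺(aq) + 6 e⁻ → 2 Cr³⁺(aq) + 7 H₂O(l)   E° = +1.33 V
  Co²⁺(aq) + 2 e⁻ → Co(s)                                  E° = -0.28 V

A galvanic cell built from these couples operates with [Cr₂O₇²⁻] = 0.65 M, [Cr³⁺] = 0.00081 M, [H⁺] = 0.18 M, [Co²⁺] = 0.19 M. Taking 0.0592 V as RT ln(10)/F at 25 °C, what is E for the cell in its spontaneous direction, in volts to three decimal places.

Cr₂O₇²⁻/Cr³⁺ is the cathode (higher E°), Co²⁺/Co the anode: E°cell = +1.33 − (-0.28) = +1.61 V, n = 6.
Overall: Cr₂O₇²⁻(aq) + 14 H⁺(aq) + 3 Co(s) → 2 Cr³⁺(aq) + 7 H₂O(l) + 3 Co²⁺(aq)
Q = [Cr³⁺]^2·[Co²⁺]^3 / ([Cr₂O₇²⁻]·[H⁺]^14); log Q = 2.267.
E = E° − (0.0592/n) log Q = +1.61 − (0.0592/6)(2.267) = +1.588 V.

+1.588 V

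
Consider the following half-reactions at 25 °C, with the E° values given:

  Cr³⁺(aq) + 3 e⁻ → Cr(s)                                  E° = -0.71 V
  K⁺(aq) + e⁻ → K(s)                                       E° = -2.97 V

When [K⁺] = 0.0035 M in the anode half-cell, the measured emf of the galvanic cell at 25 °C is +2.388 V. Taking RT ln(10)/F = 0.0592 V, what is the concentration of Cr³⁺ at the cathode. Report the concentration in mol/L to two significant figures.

Cr³⁺/Cr is the cathode, K⁺/K the anode: E°cell = +2.26 V, n = 3.
Overall reaction: Cr³⁺(aq) + 3 K(s) → Cr(s) + 3 K⁺(aq); Q = [K⁺]^3/[Cr³⁺]^1.
From E = E° − (0.0592/n) log Q: log Q = (E° − E)·n/0.0592 = (+2.26 − (+2.388))·3/0.0592 = -6.4865.
So 1·log[Cr³⁺] = 3·log(0.0035) − log Q = -7.3678 − (-6.4865) = -0.8813; [Cr³⁺] = 10^(-0.8813) ≈ 0.13 M.

0.13 M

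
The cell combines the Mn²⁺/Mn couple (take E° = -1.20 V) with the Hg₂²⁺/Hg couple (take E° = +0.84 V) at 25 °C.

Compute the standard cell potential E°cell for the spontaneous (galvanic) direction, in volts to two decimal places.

The Hg₂²⁺/Hg couple has the higher reduction potential, so it is the cathode; Mn²⁺/Mn is oxidised at the anode.
E°cell = E°(cathode) − E°(anode) = (+0.84) − (-1.20) = +2.04 V.

+2.04 V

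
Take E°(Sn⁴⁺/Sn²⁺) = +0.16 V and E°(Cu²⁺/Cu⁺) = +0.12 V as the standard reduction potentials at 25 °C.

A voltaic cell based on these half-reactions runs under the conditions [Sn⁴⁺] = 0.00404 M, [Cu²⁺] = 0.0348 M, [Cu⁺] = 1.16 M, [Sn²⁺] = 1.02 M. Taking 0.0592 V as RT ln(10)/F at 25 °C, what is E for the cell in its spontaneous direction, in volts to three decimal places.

+0.059 V

Sn⁴⁺/Sn²⁺ is the cathode (higher E°), Cu²⁺/Cu⁺ the anode: E°cell = +0.16 − (+0.12) = +0.04 V, n = 2.
Overall: Sn⁴⁺(aq) + 2 Cu⁺(aq) → Sn²⁺(aq) + 2 Cu²⁺(aq)
Q = [Sn²⁺]·[Cu²⁺]^2 / ([Sn⁴⁺]·[Cu⁺]^2); log Q = -0.644.
E = E° − (0.0592/n) log Q = +0.04 − (0.0592/2)(-0.644) = +0.059 V.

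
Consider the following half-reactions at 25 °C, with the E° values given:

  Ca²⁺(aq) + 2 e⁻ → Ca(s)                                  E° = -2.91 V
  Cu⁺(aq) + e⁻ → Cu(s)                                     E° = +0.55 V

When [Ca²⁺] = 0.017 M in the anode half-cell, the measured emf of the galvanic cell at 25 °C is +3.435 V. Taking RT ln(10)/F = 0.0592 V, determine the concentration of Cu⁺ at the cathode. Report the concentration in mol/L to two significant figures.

0.049 M

Cu⁺/Cu is the cathode, Ca²⁺/Ca the anode: E°cell = +3.46 V, n = 2.
Overall reaction: 2 Cu⁺(aq) + Ca(s) → 2 Cu(s) + Ca²⁺(aq); Q = [Ca²⁺]^1/[Cu⁺]^2.
From E = E° − (0.0592/n) log Q: log Q = (E° − E)·n/0.0592 = (+3.46 − (+3.435))·2/0.0592 = 0.8446.
So 2·log[Cu⁺] = 1·log(0.017) − log Q = -1.7696 − (0.8446) = -2.6142; log[Cu⁺] = -2.6142 / 2 = -1.3071; [Cu⁺] = 10^(-1.3071) ≈ 0.049 M.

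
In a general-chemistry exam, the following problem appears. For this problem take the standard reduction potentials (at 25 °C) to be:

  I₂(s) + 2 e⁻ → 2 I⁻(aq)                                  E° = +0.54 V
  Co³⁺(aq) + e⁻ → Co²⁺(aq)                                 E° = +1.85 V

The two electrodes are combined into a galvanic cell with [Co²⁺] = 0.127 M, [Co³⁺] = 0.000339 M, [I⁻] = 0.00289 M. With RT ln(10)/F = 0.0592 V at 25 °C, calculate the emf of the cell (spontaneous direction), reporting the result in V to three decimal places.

+1.007 V

Co³⁺/Co²⁺ is the cathode (higher E°), I₂/I⁻ the anode: E°cell = +1.85 − (+0.54) = +1.31 V, n = 2.
Overall: 2 Co³⁺(aq) + 2 I⁻(aq) → 2 Co²⁺(aq) + I₂(s)
Q = [Co²⁺]^2 / ([Co³⁺]^2·[I⁻]^2); log Q = 10.225.
E = E° − (0.0592/n) log Q = +1.31 − (0.0592/2)(10.225) = +1.007 V.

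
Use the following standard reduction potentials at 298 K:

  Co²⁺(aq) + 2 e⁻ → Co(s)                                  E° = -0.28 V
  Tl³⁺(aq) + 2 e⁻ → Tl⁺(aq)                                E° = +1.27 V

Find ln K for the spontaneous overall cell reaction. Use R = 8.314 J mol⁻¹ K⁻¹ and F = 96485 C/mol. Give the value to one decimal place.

120.7

Cathode: Tl³⁺/Tl⁺; anode: Co²⁺/Co. E°cell = (+1.27) − (-0.28) = +1.55 V, with n = 2.
ΔG° = −nFE° = −RT ln K, so ln K = nFE°/(RT) = (2)(96485)(+1.55) / ((8.314)(298)) = 120.724.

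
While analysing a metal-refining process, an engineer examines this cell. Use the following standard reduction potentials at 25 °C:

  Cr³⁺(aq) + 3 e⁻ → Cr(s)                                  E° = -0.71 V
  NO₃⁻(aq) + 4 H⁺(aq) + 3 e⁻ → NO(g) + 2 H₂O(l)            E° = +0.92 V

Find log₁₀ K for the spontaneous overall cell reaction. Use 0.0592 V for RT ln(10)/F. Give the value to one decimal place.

82.6

Cathode: NO₃⁻/NO; anode: Cr³⁺/Cr. E°cell = +1.63 V, n = 3.
log K = nE°cell / 0.0592 = (3)(+1.63) / 0.0592 = 82.6.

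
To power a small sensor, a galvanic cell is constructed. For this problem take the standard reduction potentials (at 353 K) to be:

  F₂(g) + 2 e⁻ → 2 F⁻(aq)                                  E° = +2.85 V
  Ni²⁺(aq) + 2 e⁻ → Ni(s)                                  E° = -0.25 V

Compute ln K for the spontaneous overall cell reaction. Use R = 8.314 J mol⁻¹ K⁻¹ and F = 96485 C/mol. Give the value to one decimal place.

Cathode: F₂/F⁻; anode: Ni²⁺/Ni. E°cell = (+2.85) − (-0.25) = +3.10 V, with n = 2.
ΔG° = −nFE° = −RT ln K, so ln K = nFE°/(RT) = (2)(96485)(+3.10) / ((8.314)(353)) = 203.829.

203.8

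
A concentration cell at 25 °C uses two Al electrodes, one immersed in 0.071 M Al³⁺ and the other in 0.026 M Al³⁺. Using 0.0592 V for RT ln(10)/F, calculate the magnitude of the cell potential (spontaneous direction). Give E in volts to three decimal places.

For a concentration cell E°cell = 0. The 0.071 M side is the cathode (reduction is favoured where [Al³⁺] is higher).
With n = 3, E = −(0.0592/3) log([Al³⁺]ₐₙ/[Al³⁺]꜀ₐₜ) = −(0.0592/3) log(0.026/0.071) = −(0.0592/3)(-0.436) = +0.009 V.

+0.009 V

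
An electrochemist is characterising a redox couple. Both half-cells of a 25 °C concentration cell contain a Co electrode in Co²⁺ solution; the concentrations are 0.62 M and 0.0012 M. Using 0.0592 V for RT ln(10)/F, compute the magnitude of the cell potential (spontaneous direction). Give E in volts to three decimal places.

For a concentration cell E°cell = 0. The 0.62 M side is the cathode (reduction is favoured where [Co²⁺] is higher).
With n = 2, E = −(0.0592/2) log([Co²⁺]ₐₙ/[Co²⁺]꜀ₐₜ) = −(0.0592/2) log(0.0012/0.62) = −(0.0592/2)(-2.713) = +0.080 V.

+0.080 V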